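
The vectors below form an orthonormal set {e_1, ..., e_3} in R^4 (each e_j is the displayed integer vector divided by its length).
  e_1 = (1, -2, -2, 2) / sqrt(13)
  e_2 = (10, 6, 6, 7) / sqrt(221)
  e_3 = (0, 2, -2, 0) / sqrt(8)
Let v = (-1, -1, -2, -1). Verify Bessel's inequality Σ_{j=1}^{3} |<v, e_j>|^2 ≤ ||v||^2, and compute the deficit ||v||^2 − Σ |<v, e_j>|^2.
Σ |<v, e_j>|^2 = 229/34; ||v||^2 = 7; deficit = 9/34

Write each e_j = u_j / sqrt(<u_j, u_j>) where u_j is the displayed integer vector. Then <v, e_j> = <v, u_j> / sqrt(<u_j, u_j>), so |<v, e_j>|^2 = <v, u_j>^2 / <u_j, u_j>.
Coefficients: <v, e_1> = 3/sqrt(13), <v, e_2> = -35/sqrt(221), <v, e_3> = 2/sqrt(8).
Square and sum: Σ |<v, e_j>|^2 = 229/34.
Compute ||v||^2 = v·v = 7.
Deficit = 7 − 229/34 = 9/34 ≥ 0, confirming Bessel's inequality. (The deficit equals ||v − Σ <v,e_j> e_j||^2, the squared distance from v to span{e_j}.)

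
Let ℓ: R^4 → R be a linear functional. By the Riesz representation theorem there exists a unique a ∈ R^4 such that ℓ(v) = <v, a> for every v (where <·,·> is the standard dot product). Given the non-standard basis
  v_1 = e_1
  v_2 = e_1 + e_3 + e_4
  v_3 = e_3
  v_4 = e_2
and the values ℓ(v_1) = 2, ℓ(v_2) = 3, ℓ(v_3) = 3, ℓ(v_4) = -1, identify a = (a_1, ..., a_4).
a = (2, -1, 3, -2)

Write a = (a_1, ..., a_4) in the standard basis. For each basis vector v_i, ℓ(v_i) = <v_i, a> is a linear equation in the a_j's. Collect the n equations into a matrix system V a = ℓ, where row i of V is v_i (expressed in the standard basis). Since V is invertible (lower-triangular with 1s on the diagonal, up to permutation), solve by back-substitution:
  V =
[[1, 0, 0, 0],
 [1, 0, 1, 1],
 [0, 0, 1, 0],
 [0, 1, 0, 0]]
  V a = (2, 3, 3, -1)
Solving gives a = (2, -1, 3, -2).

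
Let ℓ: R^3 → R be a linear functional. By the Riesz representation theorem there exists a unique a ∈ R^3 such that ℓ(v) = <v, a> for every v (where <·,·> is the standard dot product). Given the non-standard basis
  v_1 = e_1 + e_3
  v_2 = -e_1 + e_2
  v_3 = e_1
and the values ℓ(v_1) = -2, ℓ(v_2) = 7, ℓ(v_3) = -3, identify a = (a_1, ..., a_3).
a = (-3, 4, 1)

Write a = (a_1, ..., a_3) in the standard basis. For each basis vector v_i, ℓ(v_i) = <v_i, a> is a linear equation in the a_j's. Collect the n equations into a matrix system V a = ℓ, where row i of V is v_i (expressed in the standard basis). Since V is invertible (lower-triangular with 1s on the diagonal, up to permutation), solve by back-substitution:
  V =
[[1, 0, 1],
 [-1, 1, 0],
 [1, 0, 0]]
  V a = (-2, 7, -3)
Solving gives a = (-3, 4, 1).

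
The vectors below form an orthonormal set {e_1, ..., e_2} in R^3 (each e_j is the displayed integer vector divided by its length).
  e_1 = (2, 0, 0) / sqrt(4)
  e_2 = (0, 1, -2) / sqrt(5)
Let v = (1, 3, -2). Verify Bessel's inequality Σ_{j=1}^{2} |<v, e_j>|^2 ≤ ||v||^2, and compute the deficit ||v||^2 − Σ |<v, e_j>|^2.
Σ |<v, e_j>|^2 = 54/5; ||v||^2 = 14; deficit = 16/5

Write each e_j = u_j / sqrt(<u_j, u_j>) where u_j is the displayed integer vector. Then <v, e_j> = <v, u_j> / sqrt(<u_j, u_j>), so |<v, e_j>|^2 = <v, u_j>^2 / <u_j, u_j>.
Coefficients: <v, e_1> = 2/sqrt(4), <v, e_2> = 7/sqrt(5).
Square and sum: Σ |<v, e_j>|^2 = 54/5.
Compute ||v||^2 = v·v = 14.
Deficit = 14 − 54/5 = 16/5 ≥ 0, confirming Bessel's inequality. (The deficit equals ||v − Σ <v,e_j> e_j||^2, the squared distance from v to span{e_j}.)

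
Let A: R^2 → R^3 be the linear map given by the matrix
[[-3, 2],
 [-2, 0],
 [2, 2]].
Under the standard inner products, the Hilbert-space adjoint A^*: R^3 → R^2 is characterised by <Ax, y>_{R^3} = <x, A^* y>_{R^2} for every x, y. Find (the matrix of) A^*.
A^* = A^T =
[[-3, -2, 2],
 [2, 0, 2]]

For real matrices with standard dot products, the defining identity <Ax, y> = <x, A^* y> gives (Ax)^T y = x^T (A^*) y, i.e. x^T A^T y = x^T (A^*) y. Since this holds for all x, y, we must have A^* = A^T. Therefore
A^* =
[[-3, -2, 2],
 [2, 0, 2]].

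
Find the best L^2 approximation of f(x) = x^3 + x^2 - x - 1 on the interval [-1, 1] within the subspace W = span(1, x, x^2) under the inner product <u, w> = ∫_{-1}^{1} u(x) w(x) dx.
g(x) = x^2 - 2*x/5 - 1

The best approximation g ∈ W is the orthogonal projection of f onto W. Writing g = a_0 + a_1 x + a_2 x^2, the coefficients solve the normal equations G · a = b where
  G_{ij} = <φ_i, φ_j> and b_i = <f, φ_i>, with φ_0 = 1, φ_1 = x, φ_2 = x^2.
G =
  [2, 0, 2/3]
  [0, 2/3, 0]
  [2/3, 0, 2/5],
b = (-4/3, -4/15, -4/15).
Solving gives a_0 = -1, a_1 = -2/5, a_2 = 1, so
  g(x) = x^2 - 2*x/5 - 1.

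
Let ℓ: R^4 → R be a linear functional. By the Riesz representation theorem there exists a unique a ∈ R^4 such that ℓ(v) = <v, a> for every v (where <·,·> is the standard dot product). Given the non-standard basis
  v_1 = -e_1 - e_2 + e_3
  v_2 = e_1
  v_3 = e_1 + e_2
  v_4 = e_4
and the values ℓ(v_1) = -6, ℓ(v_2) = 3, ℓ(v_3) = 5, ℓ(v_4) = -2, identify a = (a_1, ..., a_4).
a = (3, 2, -1, -2)

Write a = (a_1, ..., a_4) in the standard basis. For each basis vector v_i, ℓ(v_i) = <v_i, a> is a linear equation in the a_j's. Collect the n equations into a matrix system V a = ℓ, where row i of V is v_i (expressed in the standard basis). Since V is invertible (lower-triangular with 1s on the diagonal, up to permutation), solve by back-substitution:
  V =
[[-1, -1, 1, 0],
 [1, 0, 0, 0],
 [1, 1, 0, 0],
 [0, 0, 0, 1]]
  V a = (-6, 3, 5, -2)
Solving gives a = (3, 2, -1, -2).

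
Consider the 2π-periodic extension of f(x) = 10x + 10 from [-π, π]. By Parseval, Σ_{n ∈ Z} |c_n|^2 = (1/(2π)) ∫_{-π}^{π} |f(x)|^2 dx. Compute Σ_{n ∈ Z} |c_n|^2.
Σ |c_n|^2 = 100π^2/3 + 100

Expand and integrate term by term over [-π, π]:
  ∫ (10x)^2 dx = 100·(2π^3/3); ∫ 2·10·(10)·x dx = 0 (odd integrand); ∫ 10^2 dx = 100·2π.
So (1/(2π)) ∫_{-π}^{π} (10x + 10)^2 dx = 100π^2/3 + 100 = 100π^2/3 + 100.
Parseval ⇒ Σ |c_n|^2 = 100π^2/3 + 100.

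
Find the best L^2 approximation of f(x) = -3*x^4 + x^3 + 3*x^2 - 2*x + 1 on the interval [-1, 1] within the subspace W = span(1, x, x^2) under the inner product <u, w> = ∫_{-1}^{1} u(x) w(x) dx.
g(x) = 3*x^2/7 - 7*x/5 + 44/35

The best approximation g ∈ W is the orthogonal projection of f onto W. Writing g = a_0 + a_1 x + a_2 x^2, the coefficients solve the normal equations G · a = b where
  G_{ij} = <φ_i, φ_j> and b_i = <f, φ_i>, with φ_0 = 1, φ_1 = x, φ_2 = x^2.
G =
  [2, 0, 2/3]
  [0, 2/3, 0]
  [2/3, 0, 2/5],
b = (14/5, -14/15, 106/105).
Solving gives a_0 = 44/35, a_1 = -7/5, a_2 = 3/7, so
  g(x) = 3*x^2/7 - 7*x/5 + 44/35.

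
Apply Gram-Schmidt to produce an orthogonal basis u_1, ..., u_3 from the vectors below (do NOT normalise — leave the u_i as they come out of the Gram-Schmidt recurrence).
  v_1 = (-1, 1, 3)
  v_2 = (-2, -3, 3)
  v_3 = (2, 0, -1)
Orthogonal basis:
  u_1 = (-1, 1, 3)
  u_2 = (-14/11, -41/11, 9/11)
  u_3 = (114/89, -57/178, 95/178)

Apply the Gram-Schmidt recurrence
  u_1 = v_1
  u_i = v_i − Σ_{j<i} ((v_i · u_j) / (u_j · u_j)) · u_j.

Step by step this gives:
  u_1 = (-1, 1, 3)
  u_2 = (-14/11, -41/11, 9/11)
  u_3 = (114/89, -57/178, 95/178)

Orthogonality check:
  u_2 · u_1 = 0 (should be 0)
  u_3 · u_1 = 0 (should be 0)
  u_3 · u_2 = 0 (should be 0)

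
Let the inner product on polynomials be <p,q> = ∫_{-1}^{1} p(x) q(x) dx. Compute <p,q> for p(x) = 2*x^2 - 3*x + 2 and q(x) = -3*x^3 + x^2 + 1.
<p,q> = 166/15

Expand the product: p(x)·q(x) = -6*x^5 + 11*x^4 - 9*x^3 + 4*x^2 - 3*x + 2.
∫_{-1}^{1} of each monomial x^k gives [2/(k+1) if k even, 0 if k odd]. Integrating term-by-term (or equivalently evaluating the antiderivative F(x) = -x^6 + 11*x^5/5 - 9*x^4/4 + 4*x^3/3 - 3*x^2/2 + 2*x at the endpoints):
  F(1) − F(−1) = 47/60 − (-617/60) = 166/15.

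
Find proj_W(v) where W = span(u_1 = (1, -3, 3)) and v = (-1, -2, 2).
proj_W(v) = (11/19, -33/19, 33/19)

Set up U = [u_1 | ... | u_1] ∈ R^(3×1). The projector onto W = col(U) is P = U (U^T U)^(-1) U^T.
Compute U^T U =
  [19],
and U^T v = (11).
Solve U^T U · c = U^T v for the coefficients: c = (11/19). The projection is proj_W(v) = U c.
Check: (v - proj_W(v)) · u_1 = 0  (should be 0).
Result: proj_W(v) = (11/19, -33/19, 33/19).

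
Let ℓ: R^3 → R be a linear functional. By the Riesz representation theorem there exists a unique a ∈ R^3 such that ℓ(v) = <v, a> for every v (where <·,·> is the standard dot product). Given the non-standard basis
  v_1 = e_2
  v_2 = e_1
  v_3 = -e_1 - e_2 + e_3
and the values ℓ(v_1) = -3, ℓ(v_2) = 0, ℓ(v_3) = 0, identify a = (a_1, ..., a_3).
a = (0, -3, -3)

Write a = (a_1, ..., a_3) in the standard basis. For each basis vector v_i, ℓ(v_i) = <v_i, a> is a linear equation in the a_j's. Collect the n equations into a matrix system V a = ℓ, where row i of V is v_i (expressed in the standard basis). Since V is invertible (lower-triangular with 1s on the diagonal, up to permutation), solve by back-substitution:
  V =
[[0, 1, 0],
 [1, 0, 0],
 [-1, -1, 1]]
  V a = (-3, 0, 0)
Solving gives a = (0, -3, -3).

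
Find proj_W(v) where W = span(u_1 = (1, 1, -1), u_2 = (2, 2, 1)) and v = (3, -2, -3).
proj_W(v) = (1/2, 1/2, -3)

Set up U = [u_1 | ... | u_2] ∈ R^(3×2). The projector onto W = col(U) is P = U (U^T U)^(-1) U^T.
Compute U^T U =
  [3, 3]
  [3, 9],
and U^T v = (4, -1).
Solve U^T U · c = U^T v for the coefficients: c = (13/6, -5/6). The projection is proj_W(v) = U c.
Check: (v - proj_W(v)) · u_1 = 0  (should be 0).
Check: (v - proj_W(v)) · u_2 = 0  (should be 0).
Result: proj_W(v) = (1/2, 1/2, -3).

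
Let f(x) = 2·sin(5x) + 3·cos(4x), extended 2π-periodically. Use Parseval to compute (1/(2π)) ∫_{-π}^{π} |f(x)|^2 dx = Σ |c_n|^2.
Σ |c_n|^2 = 13/2

Expand |f|^2 and use orthogonality of {sin(nx), cos(mx)} on [-π, π]:
  ∫_{-π}^{π} sin(nx)^2 dx = π, ∫ cos(mx)^2 dx = π, and cross terms integrate to 0.
So ∫_{-π}^{π} f(x)^2 dx = 2^2 · π + 3^2 · π = (4 + 9)π.
Divide by 2π: (4 + 9)/2 = 13/2.
By Parseval, this equals Σ |c_n|^2.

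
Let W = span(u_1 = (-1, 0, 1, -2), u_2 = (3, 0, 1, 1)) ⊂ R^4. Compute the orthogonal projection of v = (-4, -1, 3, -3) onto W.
proj_W(v) = (-31/10, 0, 3/2, -21/5)

Set up U = [u_1 | ... | u_2] ∈ R^(4×2). The projector onto W = col(U) is P = U (U^T U)^(-1) U^T.
Compute U^T U =
  [6, -4]
  [-4, 11],
and U^T v = (13, -12).
Solve U^T U · c = U^T v for the coefficients: c = (19/10, -2/5). The projection is proj_W(v) = U c.
Check: (v - proj_W(v)) · u_1 = 0  (should be 0).
Check: (v - proj_W(v)) · u_2 = 0  (should be 0).
Result: proj_W(v) = (-31/10, 0, 3/2, -21/5).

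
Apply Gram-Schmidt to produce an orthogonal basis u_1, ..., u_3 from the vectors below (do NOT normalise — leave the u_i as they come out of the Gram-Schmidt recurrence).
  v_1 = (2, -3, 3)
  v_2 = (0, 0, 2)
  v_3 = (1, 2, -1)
Orthogonal basis:
  u_1 = (2, -3, 3)
  u_2 = (-6/11, 9/11, 13/11)
  u_3 = (21/13, 14/13, 0)

Apply the Gram-Schmidt recurrence
  u_1 = v_1
  u_i = v_i − Σ_{j<i} ((v_i · u_j) / (u_j · u_j)) · u_j.

Step by step this gives:
  u_1 = (2, -3, 3)
  u_2 = (-6/11, 9/11, 13/11)
  u_3 = (21/13, 14/13, 0)

Orthogonality check:
  u_2 · u_1 = 0 (should be 0)
  u_3 · u_1 = 0 (should be 0)
  u_3 · u_2 = 0 (should be 0)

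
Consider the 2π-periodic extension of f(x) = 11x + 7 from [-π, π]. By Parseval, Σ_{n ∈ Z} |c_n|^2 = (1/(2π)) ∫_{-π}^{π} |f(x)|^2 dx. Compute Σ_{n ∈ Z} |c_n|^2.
Σ |c_n|^2 = 121π^2/3 + 49

Expand and integrate term by term over [-π, π]:
  ∫ (11x)^2 dx = 121·(2π^3/3); ∫ 2·11·(7)·x dx = 0 (odd integrand); ∫ 7^2 dx = 49·2π.
So (1/(2π)) ∫_{-π}^{π} (11x + 7)^2 dx = 121π^2/3 + 49 = 121π^2/3 + 49.
Parseval ⇒ Σ |c_n|^2 = 121π^2/3 + 49.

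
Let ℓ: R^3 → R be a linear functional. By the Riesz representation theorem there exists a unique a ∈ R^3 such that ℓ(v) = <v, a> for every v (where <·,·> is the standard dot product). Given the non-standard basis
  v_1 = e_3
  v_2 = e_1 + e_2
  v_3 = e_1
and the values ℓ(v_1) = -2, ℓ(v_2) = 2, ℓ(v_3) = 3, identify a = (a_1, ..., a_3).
a = (3, -1, -2)

Write a = (a_1, ..., a_3) in the standard basis. For each basis vector v_i, ℓ(v_i) = <v_i, a> is a linear equation in the a_j's. Collect the n equations into a matrix system V a = ℓ, where row i of V is v_i (expressed in the standard basis). Since V is invertible (lower-triangular with 1s on the diagonal, up to permutation), solve by back-substitution:
  V =
[[0, 0, 1],
 [1, 1, 0],
 [1, 0, 0]]
  V a = (-2, 2, 3)
Solving gives a = (3, -1, -2).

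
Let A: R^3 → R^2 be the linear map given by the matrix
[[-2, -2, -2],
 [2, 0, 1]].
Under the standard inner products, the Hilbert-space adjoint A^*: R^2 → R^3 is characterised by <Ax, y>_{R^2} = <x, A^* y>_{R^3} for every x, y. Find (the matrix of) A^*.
A^* = A^T =
[[-2, 2],
 [-2, 0],
 [-2, 1]]

For real matrices with standard dot products, the defining identity <Ax, y> = <x, A^* y> gives (Ax)^T y = x^T (A^*) y, i.e. x^T A^T y = x^T (A^*) y. Since this holds for all x, y, we must have A^* = A^T. Therefore
A^* =
[[-2, 2],
 [-2, 0],
 [-2, 1]].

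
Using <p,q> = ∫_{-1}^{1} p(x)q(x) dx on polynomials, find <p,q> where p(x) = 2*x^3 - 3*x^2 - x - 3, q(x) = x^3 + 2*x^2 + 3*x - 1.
<p,q> = 76/35

Expand the product: p(x)·q(x) = 2*x^6 + x^5 - x^4 - 16*x^3 - 6*x^2 - 8*x + 3.
∫_{-1}^{1} of each monomial x^k gives [2/(k+1) if k even, 0 if k odd]. Integrating term-by-term (or equivalently evaluating the antiderivative F(x) = 2*x^7/7 + x^6/6 - x^5/5 - 4*x^4 - 2*x^3 - 4*x^2 + 3*x at the endpoints):
  F(1) − F(−1) = -1417/210 − (-1873/210) = 76/35.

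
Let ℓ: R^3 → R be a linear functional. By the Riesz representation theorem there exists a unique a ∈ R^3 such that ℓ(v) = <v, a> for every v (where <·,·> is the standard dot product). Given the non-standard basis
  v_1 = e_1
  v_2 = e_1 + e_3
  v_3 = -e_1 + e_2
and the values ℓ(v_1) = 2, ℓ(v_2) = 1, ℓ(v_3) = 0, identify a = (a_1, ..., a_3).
a = (2, 2, -1)

Write a = (a_1, ..., a_3) in the standard basis. For each basis vector v_i, ℓ(v_i) = <v_i, a> is a linear equation in the a_j's. Collect the n equations into a matrix system V a = ℓ, where row i of V is v_i (expressed in the standard basis). Since V is invertible (lower-triangular with 1s on the diagonal, up to permutation), solve by back-substitution:
  V =
[[1, 0, 0],
 [1, 0, 1],
 [-1, 1, 0]]
  V a = (2, 1, 0)
Solving gives a = (2, 2, -1).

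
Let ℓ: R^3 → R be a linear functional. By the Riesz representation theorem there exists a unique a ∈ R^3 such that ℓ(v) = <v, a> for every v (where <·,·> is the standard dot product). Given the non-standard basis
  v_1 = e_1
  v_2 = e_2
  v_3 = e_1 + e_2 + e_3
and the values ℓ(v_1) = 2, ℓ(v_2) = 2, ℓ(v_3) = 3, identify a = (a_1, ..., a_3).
a = (2, 2, -1)

Write a = (a_1, ..., a_3) in the standard basis. For each basis vector v_i, ℓ(v_i) = <v_i, a> is a linear equation in the a_j's. Collect the n equations into a matrix system V a = ℓ, where row i of V is v_i (expressed in the standard basis). Since V is invertible (lower-triangular with 1s on the diagonal, up to permutation), solve by back-substitution:
  V =
[[1, 0, 0],
 [0, 1, 0],
 [1, 1, 1]]
  V a = (2, 2, 3)
Solving gives a = (2, 2, -1).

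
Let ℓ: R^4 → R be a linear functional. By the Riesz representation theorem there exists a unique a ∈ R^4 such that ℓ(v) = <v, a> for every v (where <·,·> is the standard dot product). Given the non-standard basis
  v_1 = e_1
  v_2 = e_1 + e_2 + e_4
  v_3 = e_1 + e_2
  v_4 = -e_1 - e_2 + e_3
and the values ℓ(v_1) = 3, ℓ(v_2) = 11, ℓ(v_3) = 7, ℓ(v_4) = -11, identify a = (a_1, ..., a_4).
a = (3, 4, -4, 4)

Write a = (a_1, ..., a_4) in the standard basis. For each basis vector v_i, ℓ(v_i) = <v_i, a> is a linear equation in the a_j's. Collect the n equations into a matrix system V a = ℓ, where row i of V is v_i (expressed in the standard basis). Since V is invertible (lower-triangular with 1s on the diagonal, up to permutation), solve by back-substitution:
  V =
[[1, 0, 0, 0],
 [1, 1, 0, 1],
 [1, 1, 0, 0],
 [-1, -1, 1, 0]]
  V a = (3, 11, 7, -11)
Solving gives a = (3, 4, -4, 4).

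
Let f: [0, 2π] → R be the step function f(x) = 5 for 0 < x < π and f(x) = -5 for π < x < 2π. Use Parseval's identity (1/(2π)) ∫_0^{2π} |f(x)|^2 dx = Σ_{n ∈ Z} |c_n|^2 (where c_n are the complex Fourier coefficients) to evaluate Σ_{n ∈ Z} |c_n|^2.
Σ |c_n|^2 = 25

Parseval equates the L^2 energy of f (normalised by 1/(2π)) with the ℓ^2 sum of its Fourier coefficients: (1/(2π)) ∫_0^{2π} |f|^2 = Σ |c_n|^2.
Compute the left side: (1/(2π)) [∫_0^π 5^2 dx + ∫_π^{2π} (-5)^2 dx] = (1/(2π)) · (25π + 25π) = (25 + 25)/2 = 25.
So Σ_{n ∈ Z} |c_n|^2 = 25.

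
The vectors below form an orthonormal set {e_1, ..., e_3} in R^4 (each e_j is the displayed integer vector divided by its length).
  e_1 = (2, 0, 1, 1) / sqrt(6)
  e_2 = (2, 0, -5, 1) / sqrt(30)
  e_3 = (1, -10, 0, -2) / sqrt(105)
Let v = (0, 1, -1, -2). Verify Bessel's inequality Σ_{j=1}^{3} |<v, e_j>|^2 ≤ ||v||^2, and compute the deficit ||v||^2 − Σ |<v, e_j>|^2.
Σ |<v, e_j>|^2 = 15/7; ||v||^2 = 6; deficit = 27/7

Write each e_j = u_j / sqrt(<u_j, u_j>) where u_j is the displayed integer vector. Then <v, e_j> = <v, u_j> / sqrt(<u_j, u_j>), so |<v, e_j>|^2 = <v, u_j>^2 / <u_j, u_j>.
Coefficients: <v, e_1> = -3/sqrt(6), <v, e_2> = 3/sqrt(30), <v, e_3> = -6/sqrt(105).
Square and sum: Σ |<v, e_j>|^2 = 15/7.
Compute ||v||^2 = v·v = 6.
Deficit = 6 − 15/7 = 27/7 ≥ 0, confirming Bessel's inequality. (The deficit equals ||v − Σ <v,e_j> e_j||^2, the squared distance from v to span{e_j}.)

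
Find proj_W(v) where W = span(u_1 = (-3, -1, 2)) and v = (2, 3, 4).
proj_W(v) = (3/14, 1/14, -1/7)

Set up U = [u_1 | ... | u_1] ∈ R^(3×1). The projector onto W = col(U) is P = U (U^T U)^(-1) U^T.
Compute U^T U =
  [14],
and U^T v = (-1).
Solve U^T U · c = U^T v for the coefficients: c = (-1/14). The projection is proj_W(v) = U c.
Check: (v - proj_W(v)) · u_1 = 0  (should be 0).
Result: proj_W(v) = (3/14, 1/14, -1/7).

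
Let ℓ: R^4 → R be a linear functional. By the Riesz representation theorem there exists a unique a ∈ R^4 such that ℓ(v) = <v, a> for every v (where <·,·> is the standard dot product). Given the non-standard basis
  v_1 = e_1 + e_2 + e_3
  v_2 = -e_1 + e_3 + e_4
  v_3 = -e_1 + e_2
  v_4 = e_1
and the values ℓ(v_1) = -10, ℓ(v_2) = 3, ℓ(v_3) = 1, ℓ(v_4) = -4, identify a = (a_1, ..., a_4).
a = (-4, -3, -3, 2)

Write a = (a_1, ..., a_4) in the standard basis. For each basis vector v_i, ℓ(v_i) = <v_i, a> is a linear equation in the a_j's. Collect the n equations into a matrix system V a = ℓ, where row i of V is v_i (expressed in the standard basis). Since V is invertible (lower-triangular with 1s on the diagonal, up to permutation), solve by back-substitution:
  V =
[[1, 1, 1, 0],
 [-1, 0, 1, 1],
 [-1, 1, 0, 0],
 [1, 0, 0, 0]]
  V a = (-10, 3, 1, -4)
Solving gives a = (-4, -3, -3, 2).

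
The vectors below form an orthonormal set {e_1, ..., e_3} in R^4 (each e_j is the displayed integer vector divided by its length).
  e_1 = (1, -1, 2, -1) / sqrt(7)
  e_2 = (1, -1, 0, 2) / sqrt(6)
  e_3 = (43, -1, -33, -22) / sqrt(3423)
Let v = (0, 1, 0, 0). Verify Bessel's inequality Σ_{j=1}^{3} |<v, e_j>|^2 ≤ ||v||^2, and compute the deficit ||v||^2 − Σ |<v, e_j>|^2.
Σ |<v, e_j>|^2 = 101/326; ||v||^2 = 1; deficit = 225/326

Write each e_j = u_j / sqrt(<u_j, u_j>) where u_j is the displayed integer vector. Then <v, e_j> = <v, u_j> / sqrt(<u_j, u_j>), so |<v, e_j>|^2 = <v, u_j>^2 / <u_j, u_j>.
Coefficients: <v, e_1> = -1/sqrt(7), <v, e_2> = -1/sqrt(6), <v, e_3> = -1/sqrt(3423).
Square and sum: Σ |<v, e_j>|^2 = 101/326.
Compute ||v||^2 = v·v = 1.
Deficit = 1 − 101/326 = 225/326 ≥ 0, confirming Bessel's inequality. (The deficit equals ||v − Σ <v,e_j> e_j||^2, the squared distance from v to span{e_j}.)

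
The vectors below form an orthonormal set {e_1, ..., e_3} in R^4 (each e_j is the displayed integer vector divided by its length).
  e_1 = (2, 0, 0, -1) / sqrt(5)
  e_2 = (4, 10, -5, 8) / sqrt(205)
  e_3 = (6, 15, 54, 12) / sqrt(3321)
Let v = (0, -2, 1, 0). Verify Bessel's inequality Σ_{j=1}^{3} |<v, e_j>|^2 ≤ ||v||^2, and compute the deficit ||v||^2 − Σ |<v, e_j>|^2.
Σ |<v, e_j>|^2 = 29/9; ||v||^2 = 5; deficit = 16/9

Write each e_j = u_j / sqrt(<u_j, u_j>) where u_j is the displayed integer vector. Then <v, e_j> = <v, u_j> / sqrt(<u_j, u_j>), so |<v, e_j>|^2 = <v, u_j>^2 / <u_j, u_j>.
Coefficients: <v, e_1> = 0/sqrt(5), <v, e_2> = -25/sqrt(205), <v, e_3> = 24/sqrt(3321).
Square and sum: Σ |<v, e_j>|^2 = 29/9.
Compute ||v||^2 = v·v = 5.
Deficit = 5 − 29/9 = 16/9 ≥ 0, confirming Bessel's inequality. (The deficit equals ||v − Σ <v,e_j> e_j||^2, the squared distance from v to span{e_j}.)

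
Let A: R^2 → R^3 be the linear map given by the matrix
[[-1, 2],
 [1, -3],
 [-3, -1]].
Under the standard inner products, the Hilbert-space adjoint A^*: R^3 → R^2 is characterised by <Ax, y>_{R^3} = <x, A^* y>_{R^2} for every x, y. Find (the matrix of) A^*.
A^* = A^T =
[[-1, 1, -3],
 [2, -3, -1]]

For real matrices with standard dot products, the defining identity <Ax, y> = <x, A^* y> gives (Ax)^T y = x^T (A^*) y, i.e. x^T A^T y = x^T (A^*) y. Since this holds for all x, y, we must have A^* = A^T. Therefore
A^* =
[[-1, 1, -3],
 [2, -3, -1]].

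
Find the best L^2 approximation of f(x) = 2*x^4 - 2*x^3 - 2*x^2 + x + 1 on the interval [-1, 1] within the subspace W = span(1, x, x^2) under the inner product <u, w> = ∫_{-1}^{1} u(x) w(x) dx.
g(x) = -2*x^2/7 - x/5 + 29/35

The best approximation g ∈ W is the orthogonal projection of f onto W. Writing g = a_0 + a_1 x + a_2 x^2, the coefficients solve the normal equations G · a = b where
  G_{ij} = <φ_i, φ_j> and b_i = <f, φ_i>, with φ_0 = 1, φ_1 = x, φ_2 = x^2.
G =
  [2, 0, 2/3]
  [0, 2/3, 0]
  [2/3, 0, 2/5],
b = (22/15, -2/15, 46/105).
Solving gives a_0 = 29/35, a_1 = -1/5, a_2 = -2/7, so
  g(x) = -2*x^2/7 - x/5 + 29/35.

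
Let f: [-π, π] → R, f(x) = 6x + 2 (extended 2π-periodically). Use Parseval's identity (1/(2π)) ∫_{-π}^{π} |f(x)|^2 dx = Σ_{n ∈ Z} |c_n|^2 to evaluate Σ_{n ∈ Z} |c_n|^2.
Σ |c_n|^2 = 12π^2 + 4

Expand and integrate term by term over [-π, π]:
  ∫ (6x)^2 dx = 36·(2π^3/3); ∫ 2·6·(2)·x dx = 0 (odd integrand); ∫ 2^2 dx = 4·2π.
So (1/(2π)) ∫_{-π}^{π} (6x + 2)^2 dx = 36π^2/3 + 4 = 12π^2 + 4.
Parseval ⇒ Σ |c_n|^2 = 12π^2 + 4.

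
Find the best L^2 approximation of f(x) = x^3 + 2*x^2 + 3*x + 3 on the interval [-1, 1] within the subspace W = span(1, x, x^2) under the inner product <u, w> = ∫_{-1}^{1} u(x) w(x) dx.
g(x) = 2*x^2 + 18*x/5 + 3

The best approximation g ∈ W is the orthogonal projection of f onto W. Writing g = a_0 + a_1 x + a_2 x^2, the coefficients solve the normal equations G · a = b where
  G_{ij} = <φ_i, φ_j> and b_i = <f, φ_i>, with φ_0 = 1, φ_1 = x, φ_2 = x^2.
G =
  [2, 0, 2/3]
  [0, 2/3, 0]
  [2/3, 0, 2/5],
b = (22/3, 12/5, 14/5).
Solving gives a_0 = 3, a_1 = 18/5, a_2 = 2, so
  g(x) = 2*x^2 + 18*x/5 + 3.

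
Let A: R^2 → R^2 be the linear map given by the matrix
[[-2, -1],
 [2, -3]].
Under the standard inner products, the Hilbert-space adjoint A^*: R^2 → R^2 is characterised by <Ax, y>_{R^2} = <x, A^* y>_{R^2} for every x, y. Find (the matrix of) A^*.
A^* = A^T =
[[-2, 2],
 [-1, -3]]

For real matrices with standard dot products, the defining identity <Ax, y> = <x, A^* y> gives (Ax)^T y = x^T (A^*) y, i.e. x^T A^T y = x^T (A^*) y. Since this holds for all x, y, we must have A^* = A^T. Therefore
A^* =
[[-2, 2],
 [-1, -3]].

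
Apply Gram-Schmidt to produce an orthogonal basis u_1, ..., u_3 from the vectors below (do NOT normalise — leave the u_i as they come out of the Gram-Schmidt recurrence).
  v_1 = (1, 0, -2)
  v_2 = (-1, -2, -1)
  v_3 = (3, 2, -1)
Orthogonal basis:
  u_1 = (1, 0, -2)
  u_2 = (-6/5, -2, -3/5)
  u_3 = (16/29, -12/29, 8/29)

Apply the Gram-Schmidt recurrence
  u_1 = v_1
  u_i = v_i − Σ_{j<i} ((v_i · u_j) / (u_j · u_j)) · u_j.

Step by step this gives:
  u_1 = (1, 0, -2)
  u_2 = (-6/5, -2, -3/5)
  u_3 = (16/29, -12/29, 8/29)

Orthogonality check:
  u_2 · u_1 = 0 (should be 0)
  u_3 · u_1 = 0 (should be 0)
  u_3 · u_2 = 0 (should be 0)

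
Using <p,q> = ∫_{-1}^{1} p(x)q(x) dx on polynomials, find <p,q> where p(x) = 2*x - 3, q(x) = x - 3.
<p,q> = 58/3

Expand the product: p(x)·q(x) = 2*x^2 - 9*x + 9.
∫_{-1}^{1} of each monomial x^k gives [2/(k+1) if k even, 0 if k odd]. Integrating term-by-term (or equivalently evaluating the antiderivative F(x) = 2*x^3/3 - 9*x^2/2 + 9*x at the endpoints):
  F(1) − F(−1) = 31/6 − (-85/6) = 58/3.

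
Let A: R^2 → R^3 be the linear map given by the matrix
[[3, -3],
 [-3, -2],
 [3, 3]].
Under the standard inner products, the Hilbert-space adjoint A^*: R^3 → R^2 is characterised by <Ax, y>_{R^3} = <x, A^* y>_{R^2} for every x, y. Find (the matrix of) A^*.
A^* = A^T =
[[3, -3, 3],
 [-3, -2, 3]]

For real matrices with standard dot products, the defining identity <Ax, y> = <x, A^* y> gives (Ax)^T y = x^T (A^*) y, i.e. x^T A^T y = x^T (A^*) y. Since this holds for all x, y, we must have A^* = A^T. Therefore
A^* =
[[3, -3, 3],
 [-3, -2, 3]].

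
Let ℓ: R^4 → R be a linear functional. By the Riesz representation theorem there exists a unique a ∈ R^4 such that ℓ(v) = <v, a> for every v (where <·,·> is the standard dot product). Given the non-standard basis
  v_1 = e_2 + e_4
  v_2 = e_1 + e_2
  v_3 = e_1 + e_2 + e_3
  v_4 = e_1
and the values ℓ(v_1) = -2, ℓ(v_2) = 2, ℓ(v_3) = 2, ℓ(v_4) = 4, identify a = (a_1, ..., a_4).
a = (4, -2, 0, 0)

Write a = (a_1, ..., a_4) in the standard basis. For each basis vector v_i, ℓ(v_i) = <v_i, a> is a linear equation in the a_j's. Collect the n equations into a matrix system V a = ℓ, where row i of V is v_i (expressed in the standard basis). Since V is invertible (lower-triangular with 1s on the diagonal, up to permutation), solve by back-substitution:
  V =
[[0, 1, 0, 1],
 [1, 1, 0, 0],
 [1, 1, 1, 0],
 [1, 0, 0, 0]]
  V a = (-2, 2, 2, 4)
Solving gives a = (4, -2, 0, 0).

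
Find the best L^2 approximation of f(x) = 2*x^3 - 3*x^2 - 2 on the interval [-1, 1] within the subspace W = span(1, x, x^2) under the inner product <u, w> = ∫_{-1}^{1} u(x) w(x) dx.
g(x) = -3*x^2 + 6*x/5 - 2

The best approximation g ∈ W is the orthogonal projection of f onto W. Writing g = a_0 + a_1 x + a_2 x^2, the coefficients solve the normal equations G · a = b where
  G_{ij} = <φ_i, φ_j> and b_i = <f, φ_i>, with φ_0 = 1, φ_1 = x, φ_2 = x^2.
G =
  [2, 0, 2/3]
  [0, 2/3, 0]
  [2/3, 0, 2/5],
b = (-6, 4/5, -38/15).
Solving gives a_0 = -2, a_1 = 6/5, a_2 = -3, so
  g(x) = -3*x^2 + 6*x/5 - 2.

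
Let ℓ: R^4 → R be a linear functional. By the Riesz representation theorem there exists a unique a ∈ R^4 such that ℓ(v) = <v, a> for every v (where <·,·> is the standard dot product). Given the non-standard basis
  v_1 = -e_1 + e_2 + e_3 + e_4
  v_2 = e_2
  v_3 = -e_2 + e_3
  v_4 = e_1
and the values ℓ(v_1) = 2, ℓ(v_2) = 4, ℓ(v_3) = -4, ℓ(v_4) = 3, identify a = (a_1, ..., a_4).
a = (3, 4, 0, 1)

Write a = (a_1, ..., a_4) in the standard basis. For each basis vector v_i, ℓ(v_i) = <v_i, a> is a linear equation in the a_j's. Collect the n equations into a matrix system V a = ℓ, where row i of V is v_i (expressed in the standard basis). Since V is invertible (lower-triangular with 1s on the diagonal, up to permutation), solve by back-substitution:
  V =
[[-1, 1, 1, 1],
 [0, 1, 0, 0],
 [0, -1, 1, 0],
 [1, 0, 0, 0]]
  V a = (2, 4, -4, 3)
Solving gives a = (3, 4, 0, 1).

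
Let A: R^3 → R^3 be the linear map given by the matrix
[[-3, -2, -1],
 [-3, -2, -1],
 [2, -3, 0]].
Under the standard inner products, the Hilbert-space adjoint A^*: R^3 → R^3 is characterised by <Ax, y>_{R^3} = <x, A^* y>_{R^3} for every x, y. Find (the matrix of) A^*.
A^* = A^T =
[[-3, -3, 2],
 [-2, -2, -3],
 [-1, -1, 0]]

For real matrices with standard dot products, the defining identity <Ax, y> = <x, A^* y> gives (Ax)^T y = x^T (A^*) y, i.e. x^T A^T y = x^T (A^*) y. Since this holds for all x, y, we must have A^* = A^T. Therefore
A^* =
[[-3, -3, 2],
 [-2, -2, -3],
 [-1, -1, 0]].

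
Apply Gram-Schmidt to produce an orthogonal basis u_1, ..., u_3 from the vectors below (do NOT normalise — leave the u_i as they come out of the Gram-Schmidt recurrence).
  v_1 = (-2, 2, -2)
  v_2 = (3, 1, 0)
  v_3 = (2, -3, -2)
Orthogonal basis:
  u_1 = (-2, 2, -2)
  u_2 = (7/3, 5/3, -2/3)
  u_3 = (19/26, -57/26, -38/13)

Apply the Gram-Schmidt recurrence
  u_1 = v_1
  u_i = v_i − Σ_{j<i} ((v_i · u_j) / (u_j · u_j)) · u_j.

Step by step this gives:
  u_1 = (-2, 2, -2)
  u_2 = (7/3, 5/3, -2/3)
  u_3 = (19/26, -57/26, -38/13)

Orthogonality check:
  u_2 · u_1 = 0 (should be 0)
  u_3 · u_1 = 0 (should be 0)
  u_3 · u_2 = 0 (should be 0)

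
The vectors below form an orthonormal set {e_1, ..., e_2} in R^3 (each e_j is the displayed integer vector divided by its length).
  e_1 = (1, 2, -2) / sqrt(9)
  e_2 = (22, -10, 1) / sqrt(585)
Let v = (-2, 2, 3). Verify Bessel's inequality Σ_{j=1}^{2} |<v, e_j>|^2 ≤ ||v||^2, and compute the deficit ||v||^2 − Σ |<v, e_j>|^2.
Σ |<v, e_j>|^2 = 529/65; ||v||^2 = 17; deficit = 576/65

Write each e_j = u_j / sqrt(<u_j, u_j>) where u_j is the displayed integer vector. Then <v, e_j> = <v, u_j> / sqrt(<u_j, u_j>), so |<v, e_j>|^2 = <v, u_j>^2 / <u_j, u_j>.
Coefficients: <v, e_1> = -4/sqrt(9), <v, e_2> = -61/sqrt(585).
Square and sum: Σ |<v, e_j>|^2 = 529/65.
Compute ||v||^2 = v·v = 17.
Deficit = 17 − 529/65 = 576/65 ≥ 0, confirming Bessel's inequality. (The deficit equals ||v − Σ <v,e_j> e_j||^2, the squared distance from v to span{e_j}.)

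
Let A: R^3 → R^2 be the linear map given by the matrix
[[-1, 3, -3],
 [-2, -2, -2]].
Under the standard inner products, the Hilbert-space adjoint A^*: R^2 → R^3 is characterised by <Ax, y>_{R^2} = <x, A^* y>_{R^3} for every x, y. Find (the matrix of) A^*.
A^* = A^T =
[[-1, -2],
 [3, -2],
 [-3, -2]]

For real matrices with standard dot products, the defining identity <Ax, y> = <x, A^* y> gives (Ax)^T y = x^T (A^*) y, i.e. x^T A^T y = x^T (A^*) y. Since this holds for all x, y, we must have A^* = A^T. Therefore
A^* =
[[-1, -2],
 [3, -2],
 [-3, -2]].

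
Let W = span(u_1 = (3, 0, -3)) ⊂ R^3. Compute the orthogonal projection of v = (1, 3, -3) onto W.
proj_W(v) = (2, 0, -2)

Set up U = [u_1 | ... | u_1] ∈ R^(3×1). The projector onto W = col(U) is P = U (U^T U)^(-1) U^T.
Compute U^T U =
  [18],
and U^T v = (12).
Solve U^T U · c = U^T v for the coefficients: c = (2/3). The projection is proj_W(v) = U c.
Check: (v - proj_W(v)) · u_1 = 0  (should be 0).
Result: proj_W(v) = (2, 0, -2).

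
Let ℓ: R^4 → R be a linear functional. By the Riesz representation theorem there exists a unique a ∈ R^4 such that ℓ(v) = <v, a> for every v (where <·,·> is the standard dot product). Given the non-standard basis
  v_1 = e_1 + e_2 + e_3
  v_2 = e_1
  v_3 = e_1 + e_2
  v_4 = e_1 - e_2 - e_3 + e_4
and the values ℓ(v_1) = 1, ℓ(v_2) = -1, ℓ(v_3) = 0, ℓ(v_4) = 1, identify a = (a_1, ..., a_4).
a = (-1, 1, 1, 4)

Write a = (a_1, ..., a_4) in the standard basis. For each basis vector v_i, ℓ(v_i) = <v_i, a> is a linear equation in the a_j's. Collect the n equations into a matrix system V a = ℓ, where row i of V is v_i (expressed in the standard basis). Since V is invertible (lower-triangular with 1s on the diagonal, up to permutation), solve by back-substitution:
  V =
[[1, 1, 1, 0],
 [1, 0, 0, 0],
 [1, 1, 0, 0],
 [1, -1, -1, 1]]
  V a = (1, -1, 0, 1)
Solving gives a = (-1, 1, 1, 4).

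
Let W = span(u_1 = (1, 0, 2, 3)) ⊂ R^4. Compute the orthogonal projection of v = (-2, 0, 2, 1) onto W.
proj_W(v) = (5/14, 0, 5/7, 15/14)

Set up U = [u_1 | ... | u_1] ∈ R^(4×1). The projector onto W = col(U) is P = U (U^T U)^(-1) U^T.
Compute U^T U =
  [14],
and U^T v = (5).
Solve U^T U · c = U^T v for the coefficients: c = (5/14). The projection is proj_W(v) = U c.
Check: (v - proj_W(v)) · u_1 = 0  (should be 0).
Result: proj_W(v) = (5/14, 0, 5/7, 15/14).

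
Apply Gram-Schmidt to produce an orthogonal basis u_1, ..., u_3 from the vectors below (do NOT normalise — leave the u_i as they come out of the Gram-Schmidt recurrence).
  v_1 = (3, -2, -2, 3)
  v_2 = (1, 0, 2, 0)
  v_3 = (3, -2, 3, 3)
Orthogonal basis:
  u_1 = (3, -2, -2, 3)
  u_2 = (29/26, -1/13, 25/13, 3/26)
  u_3 = (-130/129, -80/129, 65/129, 40/43)

Apply the Gram-Schmidt recurrence
  u_1 = v_1
  u_i = v_i − Σ_{j<i} ((v_i · u_j) / (u_j · u_j)) · u_j.

Step by step this gives:
  u_1 = (3, -2, -2, 3)
  u_2 = (29/26, -1/13, 25/13, 3/26)
  u_3 = (-130/129, -80/129, 65/129, 40/43)

Orthogonality check:
  u_2 · u_1 = 0 (should be 0)
  u_3 · u_1 = 0 (should be 0)
  u_3 · u_2 = 0 (should be 0)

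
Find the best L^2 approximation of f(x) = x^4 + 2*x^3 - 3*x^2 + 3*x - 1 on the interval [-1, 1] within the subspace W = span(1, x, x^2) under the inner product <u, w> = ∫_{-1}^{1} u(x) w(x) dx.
g(x) = -15*x^2/7 + 21*x/5 - 38/35

The best approximation g ∈ W is the orthogonal projection of f onto W. Writing g = a_0 + a_1 x + a_2 x^2, the coefficients solve the normal equations G · a = b where
  G_{ij} = <φ_i, φ_j> and b_i = <f, φ_i>, with φ_0 = 1, φ_1 = x, φ_2 = x^2.
G =
  [2, 0, 2/3]
  [0, 2/3, 0]
  [2/3, 0, 2/5],
b = (-18/5, 14/5, -166/105).
Solving gives a_0 = -38/35, a_1 = 21/5, a_2 = -15/7, so
  g(x) = -15*x^2/7 + 21*x/5 - 38/35.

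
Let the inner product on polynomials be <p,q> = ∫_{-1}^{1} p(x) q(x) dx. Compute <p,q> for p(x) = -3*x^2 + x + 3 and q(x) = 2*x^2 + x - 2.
<p,q> = -86/15

Expand the product: p(x)·q(x) = -6*x^4 - x^3 + 13*x^2 + x - 6.
∫_{-1}^{1} of each monomial x^k gives [2/(k+1) if k even, 0 if k odd]. Integrating term-by-term (or equivalently evaluating the antiderivative F(x) = -6*x^5/5 - x^4/4 + 13*x^3/3 + x^2/2 - 6*x at the endpoints):
  F(1) − F(−1) = -157/60 − (187/60) = -86/15.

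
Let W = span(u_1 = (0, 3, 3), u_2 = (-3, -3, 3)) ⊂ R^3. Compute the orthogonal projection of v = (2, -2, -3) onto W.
proj_W(v) = (1, -3/2, -7/2)

Set up U = [u_1 | ... | u_2] ∈ R^(3×2). The projector onto W = col(U) is P = U (U^T U)^(-1) U^T.
Compute U^T U =
  [18, 0]
  [0, 27],
and U^T v = (-15, -9).
Solve U^T U · c = U^T v for the coefficients: c = (-5/6, -1/3). The projection is proj_W(v) = U c.
Check: (v - proj_W(v)) · u_1 = 0  (should be 0).
Check: (v - proj_W(v)) · u_2 = 0  (should be 0).
Result: proj_W(v) = (1, -3/2, -7/2).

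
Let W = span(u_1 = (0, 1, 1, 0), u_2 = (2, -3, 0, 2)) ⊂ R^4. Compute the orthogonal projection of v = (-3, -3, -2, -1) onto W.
proj_W(v) = (-26/25, -43/25, -82/25, -26/25)

Set up U = [u_1 | ... | u_2] ∈ R^(4×2). The projector onto W = col(U) is P = U (U^T U)^(-1) U^T.
Compute U^T U =
  [2, -3]
  [-3, 17],
and U^T v = (-5, 1).
Solve U^T U · c = U^T v for the coefficients: c = (-82/25, -13/25). The projection is proj_W(v) = U c.
Check: (v - proj_W(v)) · u_1 = 0  (should be 0).
Check: (v - proj_W(v)) · u_2 = 0  (should be 0).
Result: proj_W(v) = (-26/25, -43/25, -82/25, -26/25).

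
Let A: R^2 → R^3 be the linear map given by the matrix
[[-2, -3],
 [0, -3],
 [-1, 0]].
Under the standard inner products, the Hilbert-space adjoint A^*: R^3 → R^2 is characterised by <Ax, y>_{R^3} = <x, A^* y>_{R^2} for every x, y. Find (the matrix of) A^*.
A^* = A^T =
[[-2, 0, -1],
 [-3, -3, 0]]

For real matrices with standard dot products, the defining identity <Ax, y> = <x, A^* y> gives (Ax)^T y = x^T (A^*) y, i.e. x^T A^T y = x^T (A^*) y. Since this holds for all x, y, we must have A^* = A^T. Therefore
A^* =
[[-2, 0, -1],
 [-3, -3, 0]].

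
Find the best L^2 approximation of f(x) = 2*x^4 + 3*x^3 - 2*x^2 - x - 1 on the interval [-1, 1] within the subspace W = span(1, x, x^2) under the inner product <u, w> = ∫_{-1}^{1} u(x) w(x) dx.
g(x) = -2*x^2/7 + 4*x/5 - 41/35

The best approximation g ∈ W is the orthogonal projection of f onto W. Writing g = a_0 + a_1 x + a_2 x^2, the coefficients solve the normal equations G · a = b where
  G_{ij} = <φ_i, φ_j> and b_i = <f, φ_i>, with φ_0 = 1, φ_1 = x, φ_2 = x^2.
G =
  [2, 0, 2/3]
  [0, 2/3, 0]
  [2/3, 0, 2/5],
b = (-38/15, 8/15, -94/105).
Solving gives a_0 = -41/35, a_1 = 4/5, a_2 = -2/7, so
  g(x) = -2*x^2/7 + 4*x/5 - 41/35.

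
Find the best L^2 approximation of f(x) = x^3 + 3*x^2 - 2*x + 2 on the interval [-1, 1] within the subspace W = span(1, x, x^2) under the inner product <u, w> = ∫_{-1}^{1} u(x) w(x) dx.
g(x) = 3*x^2 - 7*x/5 + 2

The best approximation g ∈ W is the orthogonal projection of f onto W. Writing g = a_0 + a_1 x + a_2 x^2, the coefficients solve the normal equations G · a = b where
  G_{ij} = <φ_i, φ_j> and b_i = <f, φ_i>, with φ_0 = 1, φ_1 = x, φ_2 = x^2.
G =
  [2, 0, 2/3]
  [0, 2/3, 0]
  [2/3, 0, 2/5],
b = (6, -14/15, 38/15).
Solving gives a_0 = 2, a_1 = -7/5, a_2 = 3, so
  g(x) = 3*x^2 - 7*x/5 + 2.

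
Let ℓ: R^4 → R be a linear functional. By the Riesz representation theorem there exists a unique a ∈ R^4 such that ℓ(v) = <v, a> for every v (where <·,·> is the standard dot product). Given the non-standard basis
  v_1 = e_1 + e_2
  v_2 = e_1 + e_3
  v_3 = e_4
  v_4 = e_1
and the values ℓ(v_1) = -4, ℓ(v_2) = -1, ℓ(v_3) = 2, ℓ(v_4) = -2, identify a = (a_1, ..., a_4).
a = (-2, -2, 1, 2)

Write a = (a_1, ..., a_4) in the standard basis. For each basis vector v_i, ℓ(v_i) = <v_i, a> is a linear equation in the a_j's. Collect the n equations into a matrix system V a = ℓ, where row i of V is v_i (expressed in the standard basis). Since V is invertible (lower-triangular with 1s on the diagonal, up to permutation), solve by back-substitution:
  V =
[[1, 1, 0, 0],
 [1, 0, 1, 0],
 [0, 0, 0, 1],
 [1, 0, 0, 0]]
  V a = (-4, -1, 2, -2)
Solving gives a = (-2, -2, 1, 2).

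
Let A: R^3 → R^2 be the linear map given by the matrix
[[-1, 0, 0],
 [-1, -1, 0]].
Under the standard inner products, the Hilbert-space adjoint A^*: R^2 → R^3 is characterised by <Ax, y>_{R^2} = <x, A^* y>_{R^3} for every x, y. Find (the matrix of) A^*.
A^* = A^T =
[[-1, -1],
 [0, -1],
 [0, 0]]

For real matrices with standard dot products, the defining identity <Ax, y> = <x, A^* y> gives (Ax)^T y = x^T (A^*) y, i.e. x^T A^T y = x^T (A^*) y. Since this holds for all x, y, we must have A^* = A^T. Therefore
A^* =
[[-1, -1],
 [0, -1],
 [0, 0]].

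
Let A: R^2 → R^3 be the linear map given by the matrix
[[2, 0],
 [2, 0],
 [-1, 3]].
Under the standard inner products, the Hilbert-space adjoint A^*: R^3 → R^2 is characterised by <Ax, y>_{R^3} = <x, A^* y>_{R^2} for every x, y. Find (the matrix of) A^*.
A^* = A^T =
[[2, 2, -1],
 [0, 0, 3]]

For real matrices with standard dot products, the defining identity <Ax, y> = <x, A^* y> gives (Ax)^T y = x^T (A^*) y, i.e. x^T A^T y = x^T (A^*) y. Since this holds for all x, y, we must have A^* = A^T. Therefore
A^* =
[[2, 2, -1],
 [0, 0, 3]].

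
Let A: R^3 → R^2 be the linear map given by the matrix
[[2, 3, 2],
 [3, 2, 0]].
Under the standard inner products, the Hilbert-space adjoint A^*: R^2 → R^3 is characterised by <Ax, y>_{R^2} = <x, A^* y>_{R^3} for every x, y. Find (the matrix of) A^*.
A^* = A^T =
[[2, 3],
 [3, 2],
 [2, 0]]

For real matrices with standard dot products, the defining identity <Ax, y> = <x, A^* y> gives (Ax)^T y = x^T (A^*) y, i.e. x^T A^T y = x^T (A^*) y. Since this holds for all x, y, we must have A^* = A^T. Therefore
A^* =
[[2, 3],
 [3, 2],
 [2, 0]].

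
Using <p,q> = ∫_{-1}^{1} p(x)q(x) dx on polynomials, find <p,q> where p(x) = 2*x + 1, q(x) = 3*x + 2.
<p,q> = 8

Expand the product: p(x)·q(x) = 6*x^2 + 7*x + 2.
∫_{-1}^{1} of each monomial x^k gives [2/(k+1) if k even, 0 if k odd]. Integrating term-by-term (or equivalently evaluating the antiderivative F(x) = 2*x^3 + 7*x^2/2 + 2*x at the endpoints):
  F(1) − F(−1) = 15/2 − (-1/2) = 8.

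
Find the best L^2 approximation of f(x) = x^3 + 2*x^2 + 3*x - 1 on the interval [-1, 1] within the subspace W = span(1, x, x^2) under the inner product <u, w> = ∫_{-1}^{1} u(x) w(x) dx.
g(x) = 2*x^2 + 18*x/5 - 1

The best approximation g ∈ W is the orthogonal projection of f onto W. Writing g = a_0 + a_1 x + a_2 x^2, the coefficients solve the normal equations G · a = b where
  G_{ij} = <φ_i, φ_j> and b_i = <f, φ_i>, with φ_0 = 1, φ_1 = x, φ_2 = x^2.
G =
  [2, 0, 2/3]
  [0, 2/3, 0]
  [2/3, 0, 2/5],
b = (-2/3, 12/5, 2/15).
Solving gives a_0 = -1, a_1 = 18/5, a_2 = 2, so
  g(x) = 2*x^2 + 18*x/5 - 1.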